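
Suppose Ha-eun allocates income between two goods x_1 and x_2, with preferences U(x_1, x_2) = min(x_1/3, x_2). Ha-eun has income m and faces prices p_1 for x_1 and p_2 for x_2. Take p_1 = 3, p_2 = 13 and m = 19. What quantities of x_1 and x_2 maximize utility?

x_1* = 2.5909, x_2* = 0.8636

With perfect complements, no substitution: consume in ratio x_1:x_2 = 3:1.
Budget: p_1·x_1 + p_2·(1/3)·x_1 = m, so (3·p_1 + p_2)·x_1 = 3·m.
Demand: x_1*(p_1,p_2,m) = 3·m/(3·p_1 + p_2), x_2* = m/(3·p_1 + p_2).
Here 3·3 + 13 = 22, giving x_1* = 2.5909 and x_2* = 0.8636.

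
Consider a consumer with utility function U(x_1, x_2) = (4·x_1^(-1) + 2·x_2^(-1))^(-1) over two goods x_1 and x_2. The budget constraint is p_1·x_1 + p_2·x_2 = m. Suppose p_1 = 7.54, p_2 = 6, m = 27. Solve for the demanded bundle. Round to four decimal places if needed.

x_1* = 2.1958, x_2* = 1.7406

MRS = MU_x_1/MU_x_2 = 2·(x_2/x_1)^(2). Set equal to p_1/p_2.
Solve for the ratio: x_2/x_1 = [(1/2)·p_1/p_2]^(0.5).
With the ratio pinned down, the budget gives x_1* = m/(p_1 + p_2·(x_2/x_1)) and x_2* = (x_2/x_1)·x_1*.
Numerically x_2/x_1 = 0.792675, so x_1* = 27/(7.54 + 6·0.792675) = 2.1958 and x_2* = 0.792675·2.1958 = 1.7406.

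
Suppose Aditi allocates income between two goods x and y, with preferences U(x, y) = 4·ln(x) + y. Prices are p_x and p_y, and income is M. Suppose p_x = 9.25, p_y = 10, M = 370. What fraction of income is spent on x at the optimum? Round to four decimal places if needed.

share on x = 0.1081

So x*(p_x,p_y) = 4·p_y/p_x, independent of income; and y* = (M − 4·p_y)/p_y.
At the given prices: x* = 4·10/9.25 = 4.3243, and y* = 33.
Expenditure on x: 9.25·4.3243 = 40; share = 0.1081.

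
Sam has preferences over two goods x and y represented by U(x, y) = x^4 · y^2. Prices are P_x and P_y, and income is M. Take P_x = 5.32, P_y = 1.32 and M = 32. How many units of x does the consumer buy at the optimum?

x* = 4.01

Demand: x*(P_x,P_y,M) = 2/3·M/P_x and y* = 1/3·M/P_y.
At P_x=5.32, P_y=1.32, M=32: x* = 2/3·32/5.32 = 4.01.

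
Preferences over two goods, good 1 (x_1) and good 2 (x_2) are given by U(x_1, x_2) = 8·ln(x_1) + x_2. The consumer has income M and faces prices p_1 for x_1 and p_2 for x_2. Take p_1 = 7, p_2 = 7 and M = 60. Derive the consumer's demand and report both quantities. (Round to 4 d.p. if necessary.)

x_1* = 8, x_2* = 0.5714

So x_1*(p_1,p_2) = 8·p_2/p_1, independent of income; and x_2* = (M − 8·p_2)/p_2.
At the given prices: x_1* = 8·7/7 = 8, and x_2* = 0.5714.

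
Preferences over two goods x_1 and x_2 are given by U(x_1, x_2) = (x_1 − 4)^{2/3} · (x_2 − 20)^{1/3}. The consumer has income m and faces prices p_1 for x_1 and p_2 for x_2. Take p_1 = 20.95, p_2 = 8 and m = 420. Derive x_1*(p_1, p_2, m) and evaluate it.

x_1* = 9.607

MRS = 2·(x_2−20)/(x_1−4). Tangency with p_1/p_2 gives x_2−20 = (1/2)·(p_1/p_2)·(x_1−4).
After buying the subsistence bundle (4, 20), a share 2/3 of the remaining income goes to x_1: x_1* = 4 + 2/3·(m − 4p_1 − 20p_2)/p_1.
Discretionary income = 420 − 4·20.95 − 20·8 = 176.2; x_1* = 4 + 2/3·176.2/20.95 = 9.607.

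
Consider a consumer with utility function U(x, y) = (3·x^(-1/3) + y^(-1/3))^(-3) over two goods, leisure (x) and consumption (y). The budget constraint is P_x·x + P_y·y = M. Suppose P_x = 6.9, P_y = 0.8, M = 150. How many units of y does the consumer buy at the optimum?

y* = 38.2151

From the CES first-order condition, 3·(y/x)^(4/3) = P_x/P_y.
Solve for the ratio: y/x = [(1/3)·P_x/P_y]^(0.75).
Substitute y = (y/x)·x into the budget: x* = M/(P_x + P_y·(y/x)).
Numerically y/x = 2.207895, so x* = 150/(6.9 + 0.8·2.207895) = 17.3084 and y* = 2.207895·17.3084 = 38.2151.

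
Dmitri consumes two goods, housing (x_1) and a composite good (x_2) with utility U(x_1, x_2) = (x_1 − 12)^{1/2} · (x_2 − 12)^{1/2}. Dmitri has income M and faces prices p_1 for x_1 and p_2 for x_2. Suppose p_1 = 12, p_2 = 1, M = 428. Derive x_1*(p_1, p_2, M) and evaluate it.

x_1* = 23.3333

Let x_1' = x_1−12, x_2' = x_2−12. MRS = x_2'/x_1' = p_1/p_2.
After buying the subsistence bundle (12, 12), a share 0.5 of the remaining income goes to x_1: x_1* = 12 + 0.5·(M − 12p_1 − 12p_2)/p_1.
Discretionary income = 428 − 12·12 − 12·1 = 272; x_1* = 12 + 0.5·272/12 = 23.3333.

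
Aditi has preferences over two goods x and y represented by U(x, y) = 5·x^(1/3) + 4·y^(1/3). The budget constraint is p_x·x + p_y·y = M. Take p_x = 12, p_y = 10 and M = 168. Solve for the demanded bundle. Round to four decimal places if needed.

x* = 7.8483, y* = 7.3821

With the ratio pinned down, the budget gives x* = M/(p_x + p_y·(y/x)) and y* = (y/x)·x*.
Numerically y/x = 0.940604, so x* = 168/(12 + 10·0.940604) = 7.8483 and y* = 0.940604·7.8483 = 7.3821.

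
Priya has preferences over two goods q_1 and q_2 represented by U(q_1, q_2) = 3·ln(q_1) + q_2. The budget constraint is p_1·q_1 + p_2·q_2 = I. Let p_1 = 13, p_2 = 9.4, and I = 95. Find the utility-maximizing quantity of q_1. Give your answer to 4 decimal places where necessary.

q_1* = 2.1692

So q_1*(p_1,p_2) = 3·p_2/p_1, independent of income; and q_2* = (I − 3·p_2)/p_2.
At the given prices: q_1* = 3·9.4/13 = 2.1692.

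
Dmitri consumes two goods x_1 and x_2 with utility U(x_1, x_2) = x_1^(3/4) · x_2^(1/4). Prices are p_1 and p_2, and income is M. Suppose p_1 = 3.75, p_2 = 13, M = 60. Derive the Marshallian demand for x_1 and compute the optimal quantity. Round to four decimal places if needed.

Tangency: MRS = 3·x_2/x_1 = p_1/p_2.
So 0.75·p_2·x_2 = 0.25·p_1·x_1; combined with the budget, a share 0.75 of income goes to x_1.
Demand: x_1*(p_1,p_2,M) = 0.75·M/p_1 and x_2* = 0.25·M/p_2.
At p_1=3.75, p_2=13, M=60: x_1* = 0.75·60/3.75 = 12.

x_1* = 12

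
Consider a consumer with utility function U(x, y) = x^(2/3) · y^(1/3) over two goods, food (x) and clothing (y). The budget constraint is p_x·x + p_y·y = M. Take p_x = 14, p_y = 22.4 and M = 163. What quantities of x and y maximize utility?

x* = 7.7619, y* = 2.4256

Demand: x*(p_x,p_y,M) = 2/3·M/p_x and y* = 1/3·M/p_y.
At p_x=14, p_y=22.4, M=163: x* = 2/3·163/14 = 7.7619, y* = 2.4256.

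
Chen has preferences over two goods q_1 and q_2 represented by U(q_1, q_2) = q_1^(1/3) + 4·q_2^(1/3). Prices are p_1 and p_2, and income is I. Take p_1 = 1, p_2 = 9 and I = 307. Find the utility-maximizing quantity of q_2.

q_2* = 24.8081

From the CES first-order condition, (1/4)·(q_2/q_1)^(2/3) = p_1/p_2.
Hence q_2/q_1 = (4·p_1/p_2)^(1/(2/3)), i.e. raised to the 1.5 power.
Substitute q_2 = (q_2/q_1)·q_1 into the budget: q_1* = I/(p_1 + p_2·(q_2/q_1)).
Numerically q_2/q_1 = 0.296296, so q_1* = 307/(1 + 9·0.296296) = 83.7273 and q_2* = 0.296296·83.7273 = 24.8081.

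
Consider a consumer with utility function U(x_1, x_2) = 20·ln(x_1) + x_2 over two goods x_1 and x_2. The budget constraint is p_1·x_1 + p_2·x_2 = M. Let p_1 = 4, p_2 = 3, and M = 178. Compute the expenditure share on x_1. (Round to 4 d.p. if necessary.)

So x_1*(p_1,p_2) = 20·p_2/p_1, independent of income; and x_2* = (M − 20·p_2)/p_2.
At the given prices: x_1* = 20·3/4 = 15, and x_2* = 39.3333.
Expenditure on x_1: 4·15 = 60; share = 0.3371.

share on x_1 = 0.3371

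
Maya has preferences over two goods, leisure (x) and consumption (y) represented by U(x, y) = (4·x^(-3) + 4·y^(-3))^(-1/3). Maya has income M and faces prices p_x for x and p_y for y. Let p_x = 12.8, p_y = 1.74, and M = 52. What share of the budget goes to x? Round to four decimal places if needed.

share on x = 0.8171

MRS = MU_x/MU_y = (y/x)^(4). Set equal to p_x/p_y.
Hence y/x = (p_x/p_y)^(1/(4)), i.e. raised to the 0.25 power.
Substitute y = (y/x)·x into the budget: x* = M/(p_x + p_y·(y/x)).
Numerically y/x = 1.646892, so x* = 52/(12.8 + 1.74·1.646892) = 3.3194 and y* = 1.646892·3.3194 = 5.4667.
Expenditure on x: 12.8·3.3194 = 42.488; share = 0.8171.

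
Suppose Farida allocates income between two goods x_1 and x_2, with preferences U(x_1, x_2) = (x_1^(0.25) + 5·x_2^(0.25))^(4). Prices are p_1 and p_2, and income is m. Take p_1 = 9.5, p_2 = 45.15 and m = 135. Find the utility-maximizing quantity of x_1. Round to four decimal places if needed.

MRS = MU_x_1/MU_x_2 = (1/5)·(x_2/x_1)^(0.75). Set equal to p_1/p_2.
Hence x_2/x_1 = (5·p_1/p_2)^(1/(0.75)), i.e. raised to the 4/3 power.
With the ratio pinned down, the budget gives x_1* = m/(p_1 + p_2·(x_2/x_1)) and x_2* = (x_2/x_1)·x_1*.
Numerically x_2/x_1 = 1.069994, so x_1* = 135/(9.5 + 45.15·1.069994) = 2.3352.

x_1* = 2.3352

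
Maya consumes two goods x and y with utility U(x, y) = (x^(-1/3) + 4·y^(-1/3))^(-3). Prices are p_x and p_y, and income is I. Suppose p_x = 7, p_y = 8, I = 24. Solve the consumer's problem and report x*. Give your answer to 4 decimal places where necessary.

x* = 0.8736

MRS = MU_x/MU_y = (1/4)·(y/x)^(4/3). Set equal to p_x/p_y.
Solve for the ratio: y/x = [4·p_x/p_y]^(0.75).
Substitute y = (y/x)·x into the budget: x* = I/(p_x + p_y·(y/x)).
Numerically y/x = 2.558887, so x* = 24/(7 + 8·2.558887) = 0.8736.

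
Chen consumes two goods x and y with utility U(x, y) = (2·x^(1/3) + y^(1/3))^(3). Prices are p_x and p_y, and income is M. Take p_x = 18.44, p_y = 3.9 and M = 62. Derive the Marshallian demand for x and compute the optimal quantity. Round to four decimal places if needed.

MRS = MU_x/MU_y = 2·(y/x)^(2/3). Set equal to p_x/p_y.
Solve for the ratio: y/x = [(1/2)·p_x/p_y]^(1.5).
Substitute y = (y/x)·x into the budget: x* = M/(p_x + p_y·(y/x)).
Numerically y/x = 3.634959, so x* = 62/(18.44 + 3.9·3.634959) = 1.9009.

x* = 1.9009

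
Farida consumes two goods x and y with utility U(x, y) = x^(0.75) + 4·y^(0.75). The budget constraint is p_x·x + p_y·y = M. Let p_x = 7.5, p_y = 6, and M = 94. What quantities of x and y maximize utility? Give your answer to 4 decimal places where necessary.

Numerically y/x = 625, so x* = 94/(7.5 + 6·625) = 0.025 and y* = 625·0.025 = 15.6354.

x* = 0.025, y* = 15.6354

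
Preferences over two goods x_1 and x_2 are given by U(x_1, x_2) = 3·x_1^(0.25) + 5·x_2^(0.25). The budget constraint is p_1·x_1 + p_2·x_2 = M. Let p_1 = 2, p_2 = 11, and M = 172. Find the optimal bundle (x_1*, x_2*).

From the CES first-order condition, (3/5)·(x_2/x_1)^(0.75) = p_1/p_2.
Solve for the ratio: x_2/x_1 = [(5/3)·p_1/p_2]^(4/3).
Substitute x_2 = (x_2/x_1)·x_1 into the budget: x_1* = M/(p_1 + p_2·(x_2/x_1)).
Numerically x_2/x_1 = 0.203539, so x_1* = 172/(2 + 11·0.203539) = 40.5763 and x_2* = 0.203539·40.5763 = 8.2589.

x_1* = 40.5763, x_2* = 8.2589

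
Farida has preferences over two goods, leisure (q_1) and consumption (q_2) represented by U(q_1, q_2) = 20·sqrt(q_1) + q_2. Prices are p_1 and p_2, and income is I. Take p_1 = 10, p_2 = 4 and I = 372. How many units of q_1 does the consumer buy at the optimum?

q_1* = 16

Utility is quasi-linear in q_2; the FOC for q_1 is 10/√q_1 = p_1/p_2.
Thus q_1* = (10·p_2/p_1)² — independent of I — with the rest of income spent on q_2.
Plugging in: q_1* = (10·4/10)² = 16.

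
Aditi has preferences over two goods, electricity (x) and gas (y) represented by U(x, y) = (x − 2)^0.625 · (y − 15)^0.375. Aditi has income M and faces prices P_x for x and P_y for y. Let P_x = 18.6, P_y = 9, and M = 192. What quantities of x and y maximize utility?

x* = 2.6653, y* = 15.825

Let x' = x−2, y' = y−15. MRS = (5/3)·y'/x' = P_x/P_y.
After buying the subsistence bundle (2, 15), a share 0.625 of the remaining income goes to x: x* = 2 + 0.625·(M − 2P_x − 15P_y)/P_x.
Discretionary income = 192 − 2·18.6 − 15·9 = 19.8; x* = 2 + 0.625·19.8/18.6 = 2.6653; y* = 15 + 0.375·19.8/9 = 15.825.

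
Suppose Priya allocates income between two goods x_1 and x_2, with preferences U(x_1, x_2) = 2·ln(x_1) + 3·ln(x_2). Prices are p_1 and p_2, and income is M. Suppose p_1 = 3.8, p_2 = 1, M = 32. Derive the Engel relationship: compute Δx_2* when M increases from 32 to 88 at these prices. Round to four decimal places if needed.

Demand: x_1*(p_1,p_2,M) = 0.4·M/p_1 and x_2* = 0.6·M/p_2.
At p_1=3.8, p_2=1, M=32: x_2* = 0.6·32/1 = 19.2.
At M' = 88: x_2* = 52.8. Change: 52.8 − 19.2 = 33.6.

Δx_2* = 33.6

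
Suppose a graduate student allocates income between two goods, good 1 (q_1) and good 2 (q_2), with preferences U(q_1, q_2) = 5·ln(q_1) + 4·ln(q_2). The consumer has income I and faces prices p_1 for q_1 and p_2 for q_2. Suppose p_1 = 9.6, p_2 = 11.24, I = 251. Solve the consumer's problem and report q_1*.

Demand: q_1*(p_1,p_2,I) = 5/9·I/p_1 and q_2* = 4/9·I/p_2.
At p_1=9.6, p_2=11.24, I=251: q_1* = 5/9·251/9.6 = 14.5255.

q_1* = 14.5255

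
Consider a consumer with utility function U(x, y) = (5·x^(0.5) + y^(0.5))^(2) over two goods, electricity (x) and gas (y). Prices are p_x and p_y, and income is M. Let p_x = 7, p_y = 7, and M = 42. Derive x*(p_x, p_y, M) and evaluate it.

x* = 5.7692

MU_x ∝ 5·x^(-0.5), MU_y ∝ y^(-0.5), so MRS = 5·(y/x)^(0.5) = p_x/p_y.
Solve for the ratio: y/x = [(1/5)·p_x/p_y]^(2).
With the ratio pinned down, the budget gives x* = M/(p_x + p_y·(y/x)) and y* = (y/x)·x*.
Numerically y/x = 0.04, so x* = 42/(7 + 7·0.04) = 5.7692.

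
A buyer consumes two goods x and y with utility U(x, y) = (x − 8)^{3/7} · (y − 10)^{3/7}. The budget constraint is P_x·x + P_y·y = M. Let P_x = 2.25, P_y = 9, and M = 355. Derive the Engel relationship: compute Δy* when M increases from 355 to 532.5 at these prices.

Let x' = x−8, y' = y−10. MRS = y'/x' = P_x/P_y.
Substituting into the budget: x* = 8 + 0.5·(M − 8·P_x − 10·P_y)/P_x, and y* = 10 + 0.5·(…)/P_y.
Discretionary income = 355 − 8·2.25 − 10·9 = 247; y* = 10 + 0.5·247/9 = 23.7222.
At M' = 532.5: y* = 33.5833. Change: 33.5833 − 23.7222 = 9.8611.

Δy* = 9.8611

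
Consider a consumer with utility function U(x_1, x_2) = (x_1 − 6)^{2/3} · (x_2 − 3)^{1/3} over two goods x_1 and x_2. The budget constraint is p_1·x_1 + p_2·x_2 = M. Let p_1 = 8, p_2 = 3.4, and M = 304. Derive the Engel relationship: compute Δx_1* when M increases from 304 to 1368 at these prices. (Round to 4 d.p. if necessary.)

Δx_1* = 88.6667

This is Cobb-Douglas in (x_1−6, x_2−3): tangency gives 2/3·p_2·(x_2−3) = 1/3·p_1·(x_1−6).
Substituting into the budget: x_1* = 6 + 2/3·(M − 6·p_1 − 3·p_2)/p_1, and x_2* = 3 + 1/3·(…)/p_2.
Discretionary income = 304 − 6·8 − 3·3.4 = 245.8; x_1* = 6 + 2/3·245.8/8 = 26.4833.
At M' = 1368: x_1* = 115.15. Change: 115.15 − 26.4833 = 88.6667.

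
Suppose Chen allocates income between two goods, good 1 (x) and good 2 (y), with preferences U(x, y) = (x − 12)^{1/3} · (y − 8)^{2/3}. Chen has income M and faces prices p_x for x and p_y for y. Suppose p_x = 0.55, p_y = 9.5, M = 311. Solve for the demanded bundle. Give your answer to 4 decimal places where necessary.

Let x' = x−12, y' = y−8. MRS = (1/2)·y'/x' = p_x/p_y.
Substituting into the budget: x* = 12 + 1/3·(M − 12·p_x − 8·p_y)/p_x, and y* = 8 + 2/3·(…)/p_y.
Discretionary income = 311 − 12·0.55 − 8·9.5 = 228.4; x* = 12 + 1/3·228.4/0.55 = 150.4242; y* = 8 + 2/3·228.4/9.5 = 24.0281.

x* = 150.4242, y* = 24.0281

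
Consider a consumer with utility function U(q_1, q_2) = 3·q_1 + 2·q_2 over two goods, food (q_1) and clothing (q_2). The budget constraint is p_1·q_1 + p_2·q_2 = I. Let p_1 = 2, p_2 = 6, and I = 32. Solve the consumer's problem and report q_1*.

q_1* = 16

Linear utility — the consumer picks whichever good has higher MU/price: 3/2 = 1.5 vs 2/6 = 0.3333.
q_1 gives more utility per dollar, so spend all income on q_1: q_1* = I/p_1, q_2* = 0.
Numerically: q_1* = 16, q_2* = 0.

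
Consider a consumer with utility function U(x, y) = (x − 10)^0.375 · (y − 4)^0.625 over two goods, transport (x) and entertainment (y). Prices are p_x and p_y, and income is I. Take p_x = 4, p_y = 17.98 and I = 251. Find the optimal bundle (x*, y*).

MRS = (3/5)·(y−4)/(x−10). Tangency with p_x/p_y gives y−4 = (5/3)·(p_x/p_y)·(x−10).
Substituting into the budget: x* = 10 + 0.375·(I − 10·p_x − 4·p_y)/p_x, and y* = 4 + 0.625·(…)/p_y.
Discretionary income = 251 − 10·4 − 4·17.98 = 139.08; x* = 10 + 0.375·139.08/4 = 23.0388; y* = 4 + 0.625·139.08/17.98 = 8.8345.

x* = 23.0388, y* = 8.8345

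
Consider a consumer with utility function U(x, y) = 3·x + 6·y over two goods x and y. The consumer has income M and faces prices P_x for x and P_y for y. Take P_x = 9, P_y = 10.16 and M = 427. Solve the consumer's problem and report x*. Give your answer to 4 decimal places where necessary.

y gives more utility per dollar, so spend all income on y: y* = M/P_y, x* = 0.
Numerically: x* = 0, y* = 42.0276.

x* = 0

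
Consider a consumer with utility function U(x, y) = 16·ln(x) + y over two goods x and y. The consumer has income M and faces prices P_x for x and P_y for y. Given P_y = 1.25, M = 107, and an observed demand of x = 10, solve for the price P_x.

P_x = 2

Set MRS = P_x/P_y: (16/x)/1 = P_x/P_y.
So x*(P_x,P_y) = 16·P_y/P_x, independent of income; and y* = (M − 16·P_y)/P_y.
Set x* = 10 in the demand function and solve for P_x: P_x = 2.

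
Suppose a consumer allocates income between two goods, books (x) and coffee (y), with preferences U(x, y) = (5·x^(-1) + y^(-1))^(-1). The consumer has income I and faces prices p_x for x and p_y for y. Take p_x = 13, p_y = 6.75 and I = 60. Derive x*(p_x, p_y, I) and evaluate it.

x* = 3.4905

From the CES first-order condition, 5·(y/x)^(2) = p_x/p_y.
Hence y/x = ((1/5)·p_x/p_y)^(1/(2)), i.e. raised to the 0.5 power.
Substitute y = (y/x)·x into the budget: x* = I/(p_x + p_y·(y/x)).
Numerically y/x = 0.620633, so x* = 60/(13 + 6.75·0.620633) = 3.4905.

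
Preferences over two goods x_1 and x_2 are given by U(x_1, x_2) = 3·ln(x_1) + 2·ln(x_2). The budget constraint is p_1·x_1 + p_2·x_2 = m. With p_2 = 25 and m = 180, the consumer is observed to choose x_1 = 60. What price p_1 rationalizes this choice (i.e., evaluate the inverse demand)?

p_1 = 1.8

MU_x_1/MU_x_2 = (3·x_2)/(2·x_1); tangency sets this equal to p_1/p_2.
So 3·p_2·x_2 = 2·p_1·x_1; combined with the budget, a share 0.6 of income goes to x_1.
Demand: x_1*(p_1,p_2,m) = 0.6·m/p_1 and x_2* = 0.4·m/p_2.
Set x_1* = 60 in the demand function and solve for p_1: p_1 = 1.8.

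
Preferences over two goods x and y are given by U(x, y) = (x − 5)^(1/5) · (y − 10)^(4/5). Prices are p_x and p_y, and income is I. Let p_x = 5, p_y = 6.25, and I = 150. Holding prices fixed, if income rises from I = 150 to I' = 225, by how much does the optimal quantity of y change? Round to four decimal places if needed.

Discretionary income = 150 − 5·5 − 10·6.25 = 62.5; y* = 10 + 0.8·62.5/6.25 = 18.
At I' = 225: y* = 27.6. Change: 27.6 − 18 = 9.6.

Δy* = 9.6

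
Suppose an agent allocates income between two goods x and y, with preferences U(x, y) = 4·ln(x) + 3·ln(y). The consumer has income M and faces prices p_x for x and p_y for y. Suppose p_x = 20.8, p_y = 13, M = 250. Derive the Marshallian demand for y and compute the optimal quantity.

y* = 8.2418

MU_x/MU_y = (4·y)/(3·x); tangency sets this equal to p_x/p_y.
Rearranging, p_y·y = (3/4)·p_x·x. Substituting into the budget gives p_x·x·(1 + (3/4)) = M.
Demand: x*(p_x,p_y,M) = 4/7·M/p_x and y* = 3/7·M/p_y.
At p_x=20.8, p_y=13, M=250: y* = 3/7·250/13 = 8.2418.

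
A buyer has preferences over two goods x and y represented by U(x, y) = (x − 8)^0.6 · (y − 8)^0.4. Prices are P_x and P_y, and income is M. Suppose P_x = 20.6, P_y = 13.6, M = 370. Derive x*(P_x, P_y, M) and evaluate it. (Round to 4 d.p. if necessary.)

x* = 10.8078

This is Cobb-Douglas in (x−8, y−8): tangency gives 0.6·P_y·(y−8) = 0.4·P_x·(x−8).
After buying the subsistence bundle (8, 8), a share 0.6 of the remaining income goes to x: x* = 8 + 0.6·(M − 8P_x − 8P_y)/P_x.
Discretionary income = 370 − 8·20.6 − 8·13.6 = 96.4; x* = 8 + 0.6·96.4/20.6 = 10.8078.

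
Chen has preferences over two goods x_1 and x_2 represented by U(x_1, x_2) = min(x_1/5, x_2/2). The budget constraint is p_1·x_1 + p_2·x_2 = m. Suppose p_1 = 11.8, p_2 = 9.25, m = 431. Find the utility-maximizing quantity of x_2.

Demand: x_1*(p_1,p_2,m) = 5·m/(5·p_1 + 2·p_2), x_2* = 2·m/(5·p_1 + 2·p_2).
Here 5·11.8 + 2·9.25 = 77.5, giving x_2* = 11.1226.

x_2* = 11.1226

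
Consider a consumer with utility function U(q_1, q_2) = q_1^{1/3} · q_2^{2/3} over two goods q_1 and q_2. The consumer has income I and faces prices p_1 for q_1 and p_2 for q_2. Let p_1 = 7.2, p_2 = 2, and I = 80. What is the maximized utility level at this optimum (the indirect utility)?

V = 13.8099

The MRS is (1/2)·q_2/q_1. Set MRS = p_1/p_2.
Rearranging, p_2·q_2 = 2·p_1·q_1. Substituting into the budget gives p_1·q_1·(1 + 2) = I.
Demand: q_1*(p_1,p_2,I) = 1/3·I/p_1 and q_2* = 2/3·I/p_2.
At p_1=7.2, p_2=2, I=80: q_1* = 1/3·80/7.2 = 3.7037, q_2* = 26.6667.
Utility at the optimum: U(3.7037, 26.6667) = 13.8099.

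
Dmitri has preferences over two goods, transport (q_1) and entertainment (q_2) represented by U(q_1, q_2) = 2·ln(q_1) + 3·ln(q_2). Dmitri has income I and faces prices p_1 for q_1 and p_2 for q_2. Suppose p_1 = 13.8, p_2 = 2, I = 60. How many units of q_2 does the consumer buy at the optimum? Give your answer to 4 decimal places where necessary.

MU_q_1/MU_q_2 = (2·q_2)/(3·q_1); tangency sets this equal to p_1/p_2.
Rearranging, p_2·q_2 = (3/2)·p_1·q_1. Substituting into the budget gives p_1·q_1·(1 + (3/2)) = I.
Demand: q_1*(p_1,p_2,I) = 0.4·I/p_1 and q_2* = 0.6·I/p_2.
At p_1=13.8, p_2=2, I=60: q_2* = 0.6·60/2 = 18.

q_2* = 18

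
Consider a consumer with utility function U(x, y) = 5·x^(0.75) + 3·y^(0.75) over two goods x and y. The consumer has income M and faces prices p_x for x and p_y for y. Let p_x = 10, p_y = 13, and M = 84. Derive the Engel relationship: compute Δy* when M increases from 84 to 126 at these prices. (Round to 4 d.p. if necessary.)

Δy* = 0.18

MU_x ∝ 5·x^(-0.25), MU_y ∝ 3·y^(-0.25), so MRS = (5/3)·(y/x)^(0.25) = p_x/p_y.
Solve for the ratio: y/x = [(3/5)·p_x/p_y]^(4).
Substitute y = (y/x)·x into the budget: x* = M/(p_x + p_y·(y/x)).
Numerically y/x = 0.045377, so x* = 84/(10 + 13·0.045377) = 7.9321 and y* = 0.045377·7.9321 = 0.3599.
At M' = 126: y* = 0.5399. Change: 0.5399 − 0.3599 = 0.18.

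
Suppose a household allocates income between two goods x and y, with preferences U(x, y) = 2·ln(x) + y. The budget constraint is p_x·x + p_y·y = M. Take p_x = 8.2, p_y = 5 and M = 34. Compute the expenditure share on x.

share on x = 0.2941

Set MRS = p_x/p_y: (2/x)/1 = p_x/p_y.
So x*(p_x,p_y) = 2·p_y/p_x, independent of income; and y* = (M − 2·p_y)/p_y.
At the given prices: x* = 2·5/8.2 = 1.2195, and y* = 4.8.
Expenditure on x: 8.2·1.2195 = 10; share = 0.2941.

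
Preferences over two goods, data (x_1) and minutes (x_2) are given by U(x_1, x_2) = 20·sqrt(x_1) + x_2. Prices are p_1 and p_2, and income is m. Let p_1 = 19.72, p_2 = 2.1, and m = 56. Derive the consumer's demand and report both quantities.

x_1* = 1.134, x_2* = 16.0176

Set MRS = p_1/p_2: 10·x_1^(−1/2) = p_1/p_2.
Solve: √x_1 = 10·p_2/p_1, so x_1*(p_1,p_2) = (10·p_2/p_1)², and x_2* = (m − p_1·x_1*)/p_2.
Plugging in: x_1* = (10·2.1/19.72)² = 1.134, x_2* = 16.0176.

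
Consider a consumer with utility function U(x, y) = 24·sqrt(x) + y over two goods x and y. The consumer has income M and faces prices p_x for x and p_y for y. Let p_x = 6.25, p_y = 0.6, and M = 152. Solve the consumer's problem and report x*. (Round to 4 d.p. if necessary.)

x* = 1.3271

Set MRS = p_x/p_y: 12·x^(−1/2) = p_x/p_y.
Thus x* = (12·p_y/p_x)² — independent of M — with the rest of income spent on y.
Plugging in: x* = (12·0.6/6.25)² = 1.3271.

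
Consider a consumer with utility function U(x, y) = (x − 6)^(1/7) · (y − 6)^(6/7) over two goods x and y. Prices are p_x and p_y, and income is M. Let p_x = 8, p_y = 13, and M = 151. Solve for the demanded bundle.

After buying the subsistence bundle (6, 6), a share 1/7 of the remaining income goes to x: x* = 6 + 1/7·(M − 6p_x − 6p_y)/p_x.
Discretionary income = 151 − 6·8 − 6·13 = 25; x* = 6 + 1/7·25/8 = 6.4464; y* = 6 + 6/7·25/13 = 7.6484.

x* = 6.4464, y* = 7.6484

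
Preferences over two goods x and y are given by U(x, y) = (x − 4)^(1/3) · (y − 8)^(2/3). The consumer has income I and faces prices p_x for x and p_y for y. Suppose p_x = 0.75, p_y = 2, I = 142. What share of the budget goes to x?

Discretionary income = 142 − 4·0.75 − 8·2 = 123; x* = 4 + 1/3·123/0.75 = 58.6667; y* = 8 + 2/3·123/2 = 49.
Expenditure on x: 0.75·58.6667 = 44; share = 0.3099.

share on x = 0.3099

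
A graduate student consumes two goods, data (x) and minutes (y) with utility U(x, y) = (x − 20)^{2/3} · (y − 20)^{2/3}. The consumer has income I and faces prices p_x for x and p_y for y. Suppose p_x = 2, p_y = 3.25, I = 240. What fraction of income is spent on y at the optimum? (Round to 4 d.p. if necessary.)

Let x' = x−20, y' = y−20. MRS = y'/x' = p_x/p_y.
Substituting into the budget: x* = 20 + 0.5·(I − 20·p_x − 20·p_y)/p_x, and y* = 20 + 0.5·(…)/p_y.
Discretionary income = 240 − 20·2 − 20·3.25 = 135; x* = 20 + 0.5·135/2 = 53.75; y* = 20 + 0.5·135/3.25 = 40.7692.
Expenditure on y: 3.25·40.7692 = 132.5; share = 0.5521.

share on y = 0.5521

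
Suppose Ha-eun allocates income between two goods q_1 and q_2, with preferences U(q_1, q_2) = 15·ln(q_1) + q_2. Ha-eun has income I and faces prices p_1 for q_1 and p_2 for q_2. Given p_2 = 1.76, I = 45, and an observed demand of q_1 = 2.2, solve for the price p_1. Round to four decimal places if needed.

p_1 = 12

Set MRS = p_1/p_2: (15/q_1)/1 = p_1/p_2.
So q_1*(p_1,p_2) = 15·p_2/p_1, independent of income; and q_2* = (I − 15·p_2)/p_2.
Set q_1* = 2.2 in the demand function and solve for p_1: p_1 = 12.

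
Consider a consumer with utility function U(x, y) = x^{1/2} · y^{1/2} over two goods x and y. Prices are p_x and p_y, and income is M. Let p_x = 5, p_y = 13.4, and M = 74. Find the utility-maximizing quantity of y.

Tangency: MRS = y/x = p_x/p_y.
Rearranging, p_y·y = p_x·x. Substituting into the budget gives p_x·x·(1 + 1) = M.
Demand: x*(p_x,p_y,M) = 0.5·M/p_x and y* = 0.5·M/p_y.
At p_x=5, p_y=13.4, M=74: y* = 0.5·74/13.4 = 2.7612.

y* = 2.7612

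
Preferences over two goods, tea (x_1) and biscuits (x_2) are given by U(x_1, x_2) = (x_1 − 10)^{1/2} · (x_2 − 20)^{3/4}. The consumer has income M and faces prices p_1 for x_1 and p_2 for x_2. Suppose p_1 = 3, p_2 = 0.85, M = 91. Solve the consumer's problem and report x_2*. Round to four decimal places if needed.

x_2* = 51.0588

Let x_1' = x_1−10, x_2' = x_2−20. MRS = (2/3)·x_2'/x_1' = p_1/p_2.
Substituting into the budget: x_1* = 10 + 0.4·(M − 10·p_1 − 20·p_2)/p_1, and x_2* = 20 + 0.6·(…)/p_2.
Discretionary income = 91 − 10·3 − 20·0.85 = 44; x_2* = 20 + 0.6·44/0.85 = 51.0588.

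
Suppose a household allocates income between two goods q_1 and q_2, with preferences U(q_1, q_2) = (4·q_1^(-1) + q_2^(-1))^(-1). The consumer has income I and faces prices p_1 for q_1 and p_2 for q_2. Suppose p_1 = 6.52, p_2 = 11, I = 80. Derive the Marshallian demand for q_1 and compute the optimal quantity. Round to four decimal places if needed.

MRS = MU_q_1/MU_q_2 = 4·(q_2/q_1)^(2). Set equal to p_1/p_2.
Hence q_2/q_1 = ((1/4)·p_1/p_2)^(1/(2)), i.e. raised to the 0.5 power.
Substitute q_2 = (q_2/q_1)·q_1 into the budget: q_1* = I/(p_1 + p_2·(q_2/q_1)).
Numerically q_2/q_1 = 0.384944, so q_1* = 80/(6.52 + 11·0.384944) = 7.4388.

q_1* = 7.4388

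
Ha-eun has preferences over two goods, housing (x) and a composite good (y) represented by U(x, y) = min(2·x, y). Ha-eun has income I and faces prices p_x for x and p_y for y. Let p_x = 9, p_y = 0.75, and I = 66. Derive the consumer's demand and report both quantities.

Leontief preferences: the optimum is at the kink where x/1 = y/2, i.e. y = 2·x.
Budget: p_x·x + p_y·2·x = I, so (p_x + 2·p_y)·x = I.
Demand: x*(p_x,p_y,I) = I/(p_x + 2·p_y), y* = 2·I/(p_x + 2·p_y).
Here 9 + 2·0.75 = 10.5, giving x* = 6.2857 and y* = 12.5714.

x* = 6.2857, y* = 12.5714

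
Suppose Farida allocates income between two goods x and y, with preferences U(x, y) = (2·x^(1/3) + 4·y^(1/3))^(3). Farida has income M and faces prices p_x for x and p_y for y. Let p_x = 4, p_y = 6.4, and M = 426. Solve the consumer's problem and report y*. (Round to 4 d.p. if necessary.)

MRS = MU_x/MU_y = (1/2)·(y/x)^(2/3). Set equal to p_x/p_y.
Solve for the ratio: y/x = [2·p_x/p_y]^(1.5).
With the ratio pinned down, the budget gives x* = M/(p_x + p_y·(y/x)) and y* = (y/x)·x*.
Numerically y/x = 1.397542, so x* = 426/(4 + 6.4·1.397542) = 32.9103 and y* = 1.397542·32.9103 = 45.9936.

y* = 45.9936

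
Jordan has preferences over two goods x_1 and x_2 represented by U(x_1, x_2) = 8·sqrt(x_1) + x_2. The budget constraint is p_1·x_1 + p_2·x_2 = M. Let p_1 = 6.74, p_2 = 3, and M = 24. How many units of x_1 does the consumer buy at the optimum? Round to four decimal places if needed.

MU_x_1 = 4/√x_1, MU_x_2 = 1. Tangency: 4/√x_1 = p_1/p_2.
Thus x_1* = (4·p_2/p_1)² — independent of M — with the rest of income spent on x_2.
Plugging in: x_1* = (4·3/6.74)² = 3.1699.

x_1* = 3.1699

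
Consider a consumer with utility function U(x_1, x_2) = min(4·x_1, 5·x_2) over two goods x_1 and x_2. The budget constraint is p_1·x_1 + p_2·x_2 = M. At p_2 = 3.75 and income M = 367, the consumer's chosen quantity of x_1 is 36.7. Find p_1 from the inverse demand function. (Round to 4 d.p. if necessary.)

Leontief preferences: the optimum is at the kink where x_1/5 = x_2/4, i.e. x_2 = (4/5)·x_1.
Budget: p_1·x_1 + p_2·(4/5)·x_1 = M, so (5·p_1 + 4·p_2)·x_1 = 5·M.
Demand: x_1*(p_1,p_2,M) = 5·M/(5·p_1 + 4·p_2), x_2* = 4·M/(5·p_1 + 4·p_2).
Set x_1* = 36.7 in the demand function and solve for p_1: p_1 = 7.

p_1 = 7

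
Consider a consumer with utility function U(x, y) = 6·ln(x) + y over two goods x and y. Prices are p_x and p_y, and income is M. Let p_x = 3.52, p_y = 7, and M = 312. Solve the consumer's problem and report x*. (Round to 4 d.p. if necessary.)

Set MRS = p_x/p_y: (6/x)/1 = p_x/p_y.
So x*(p_x,p_y) = 6·p_y/p_x, independent of income; and y* = (M − 6·p_y)/p_y.
At the given prices: x* = 6·7/3.52 = 11.9318.

x* = 11.9318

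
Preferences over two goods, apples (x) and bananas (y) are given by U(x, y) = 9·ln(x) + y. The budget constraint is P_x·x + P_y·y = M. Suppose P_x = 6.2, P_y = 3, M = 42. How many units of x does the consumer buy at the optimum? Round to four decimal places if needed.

x* = 4.3548

At the given prices: x* = 9·3/6.2 = 4.3548.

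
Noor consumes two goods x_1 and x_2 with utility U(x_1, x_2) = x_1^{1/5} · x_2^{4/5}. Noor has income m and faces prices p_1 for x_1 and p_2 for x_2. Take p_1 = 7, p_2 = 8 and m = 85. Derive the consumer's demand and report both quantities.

x_1* = 2.4286, x_2* = 8.5

At p_1=7, p_2=8, m=85: x_1* = 0.2·85/7 = 2.4286, x_2* = 8.5.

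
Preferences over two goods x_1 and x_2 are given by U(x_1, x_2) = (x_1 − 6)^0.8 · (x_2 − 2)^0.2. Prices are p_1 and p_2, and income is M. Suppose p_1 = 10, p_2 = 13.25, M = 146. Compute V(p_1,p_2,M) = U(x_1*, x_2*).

V = 3.41

Substituting into the budget: x_1* = 6 + 0.8·(M − 6·p_1 − 2·p_2)/p_1, and x_2* = 2 + 0.2·(…)/p_2.
Discretionary income = 146 − 6·10 − 2·13.25 = 59.5; x_1* = 6 + 0.8·59.5/10 = 10.76; x_2* = 2 + 0.2·59.5/13.25 = 2.8981.
Utility at the optimum: U(10.76, 2.8981) = 3.41.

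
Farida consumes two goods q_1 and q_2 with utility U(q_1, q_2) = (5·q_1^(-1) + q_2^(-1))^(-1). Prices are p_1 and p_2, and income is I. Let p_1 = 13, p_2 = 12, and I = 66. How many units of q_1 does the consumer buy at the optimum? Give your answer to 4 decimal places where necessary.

MRS = MU_q_1/MU_q_2 = 5·(q_2/q_1)^(2). Set equal to p_1/p_2.
Hence q_2/q_1 = ((1/5)·p_1/p_2)^(1/(2)), i.e. raised to the 0.5 power.
Substitute q_2 = (q_2/q_1)·q_1 into the budget: q_1* = I/(p_1 + p_2·(q_2/q_1)).
Numerically q_2/q_1 = 0.465475, so q_1* = 66/(13 + 12·0.465475) = 3.5511.

q_1* = 3.5511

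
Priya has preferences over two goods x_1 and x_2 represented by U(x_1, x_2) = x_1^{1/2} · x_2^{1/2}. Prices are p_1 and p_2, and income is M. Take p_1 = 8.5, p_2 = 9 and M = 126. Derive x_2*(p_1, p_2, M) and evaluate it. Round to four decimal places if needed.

Tangency: MRS = x_2/x_1 = p_1/p_2.
So 0.5·p_2·x_2 = 0.5·p_1·x_1; combined with the budget, a share 0.5 of income goes to x_1.
Demand: x_1*(p_1,p_2,M) = 0.5·M/p_1 and x_2* = 0.5·M/p_2.
At p_1=8.5, p_2=9, M=126: x_2* = 0.5·126/9 = 7.

x_2* = 7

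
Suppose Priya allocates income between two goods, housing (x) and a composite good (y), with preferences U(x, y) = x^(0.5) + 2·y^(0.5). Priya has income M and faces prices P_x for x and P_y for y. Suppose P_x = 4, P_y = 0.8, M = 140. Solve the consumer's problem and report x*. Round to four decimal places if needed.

MU_x ∝ x^(-0.5), MU_y ∝ 2·y^(-0.5), so MRS = (1/2)·(y/x)^(0.5) = P_x/P_y.
Hence y/x = (2·P_x/P_y)^(1/(0.5)), i.e. raised to the 2 power.
Substitute y = (y/x)·x into the budget: x* = M/(P_x + P_y·(y/x)).
Numerically y/x = 100, so x* = 140/(4 + 0.8·100) = 1.6667.

x* = 1.6667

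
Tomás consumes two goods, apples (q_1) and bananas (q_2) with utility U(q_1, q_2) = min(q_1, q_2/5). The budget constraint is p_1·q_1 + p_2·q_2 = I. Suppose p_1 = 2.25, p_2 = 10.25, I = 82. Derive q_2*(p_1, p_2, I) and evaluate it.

Leontief preferences: the optimum is at the kink where q_1/1 = q_2/5, i.e. q_2 = 5·q_1.
Budget: p_1·q_1 + p_2·5·q_1 = I, so (p_1 + 5·p_2)·q_1 = I.
Demand: q_1*(p_1,p_2,I) = I/(p_1 + 5·p_2), q_2* = 5·I/(p_1 + 5·p_2).
Here 2.25 + 5·10.25 = 53.5, giving q_2* = 7.6636.

q_2* = 7.6636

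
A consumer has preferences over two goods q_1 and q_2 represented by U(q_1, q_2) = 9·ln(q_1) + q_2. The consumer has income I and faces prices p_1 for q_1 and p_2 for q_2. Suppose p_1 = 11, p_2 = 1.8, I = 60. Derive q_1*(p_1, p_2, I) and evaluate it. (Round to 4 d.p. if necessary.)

q_1* = 1.4727

Set MRS = p_1/p_2: (9/q_1)/1 = p_1/p_2.
So q_1*(p_1,p_2) = 9·p_2/p_1, independent of income; and q_2* = (I − 9·p_2)/p_2.
At the given prices: q_1* = 9·1.8/11 = 1.4727.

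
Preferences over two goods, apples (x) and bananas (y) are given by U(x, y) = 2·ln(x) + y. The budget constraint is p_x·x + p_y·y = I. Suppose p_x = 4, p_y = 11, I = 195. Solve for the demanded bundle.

Set MRS = p_x/p_y: (2/x)/1 = p_x/p_y.
So x*(p_x,p_y) = 2·p_y/p_x, independent of income; and y* = (I − 2·p_y)/p_y.
At the given prices: x* = 2·11/4 = 5.5, and y* = 15.7273.

x* = 5.5, y* = 15.7273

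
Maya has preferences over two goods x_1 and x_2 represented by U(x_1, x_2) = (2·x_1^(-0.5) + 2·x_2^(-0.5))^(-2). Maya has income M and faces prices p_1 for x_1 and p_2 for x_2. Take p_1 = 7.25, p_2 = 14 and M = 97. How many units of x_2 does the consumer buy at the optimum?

From the CES first-order condition, (x_2/x_1)^(1.5) = p_1/p_2.
Hence x_2/x_1 = (p_1/p_2)^(1/(1.5)), i.e. raised to the 2/3 power.
Substitute x_2 = (x_2/x_1)·x_1 into the budget: x_1* = M/(p_1 + p_2·(x_2/x_1)).
Numerically x_2/x_1 = 0.644872, so x_1* = 97/(7.25 + 14·0.644872) = 5.9589 and x_2* = 0.644872·5.9589 = 3.8427.

x_2* = 3.8427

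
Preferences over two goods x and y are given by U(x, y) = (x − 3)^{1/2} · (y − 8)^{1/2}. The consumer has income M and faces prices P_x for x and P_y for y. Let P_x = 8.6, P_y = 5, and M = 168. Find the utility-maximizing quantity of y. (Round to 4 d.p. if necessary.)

Discretionary income = 168 − 3·8.6 − 8·5 = 102.2; y* = 8 + 0.5·102.2/5 = 18.22.

y* = 18.22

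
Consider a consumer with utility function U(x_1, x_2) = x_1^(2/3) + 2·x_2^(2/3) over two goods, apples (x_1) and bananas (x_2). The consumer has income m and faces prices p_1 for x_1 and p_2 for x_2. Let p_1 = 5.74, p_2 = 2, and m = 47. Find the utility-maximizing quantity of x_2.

x_2* = 23.1487

MU_x_1 ∝ x_1^(-1/3), MU_x_2 ∝ 2·x_2^(-1/3), so MRS = (1/2)·(x_2/x_1)^(1/3) = p_1/p_2.
Solve for the ratio: x_2/x_1 = [2·p_1/p_2]^(3).
Substitute x_2 = (x_2/x_1)·x_1 into the budget: x_1* = m/(p_1 + p_2·(x_2/x_1)).
Numerically x_2/x_1 = 189.119224, so x_1* = 47/(5.74 + 2·189.119224) = 0.1224 and x_2* = 189.119224·0.1224 = 23.1487.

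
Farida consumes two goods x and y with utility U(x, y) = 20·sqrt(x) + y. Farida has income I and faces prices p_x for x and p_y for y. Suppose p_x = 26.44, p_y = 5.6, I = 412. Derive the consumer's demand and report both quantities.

x* = 4.4859, y* = 52.3914

Set MRS = p_x/p_y: 10·x^(−1/2) = p_x/p_y.
Thus x* = (10·p_y/p_x)² — independent of I — with the rest of income spent on y.
Plugging in: x* = (10·5.6/26.44)² = 4.4859, y* = 52.3914.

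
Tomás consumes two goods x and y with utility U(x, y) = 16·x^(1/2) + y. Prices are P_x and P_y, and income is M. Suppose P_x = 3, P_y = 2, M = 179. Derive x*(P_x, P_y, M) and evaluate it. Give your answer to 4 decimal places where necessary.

Set MRS = P_x/P_y: 8·x^(−1/2) = P_x/P_y.
Solve: √x = 8·P_y/P_x, so x*(P_x,P_y) = (8·P_y/P_x)², and y* = (M − P_x·x*)/P_y.
Plugging in: x* = (8·2/3)² = 28.4444.

x* = 28.4444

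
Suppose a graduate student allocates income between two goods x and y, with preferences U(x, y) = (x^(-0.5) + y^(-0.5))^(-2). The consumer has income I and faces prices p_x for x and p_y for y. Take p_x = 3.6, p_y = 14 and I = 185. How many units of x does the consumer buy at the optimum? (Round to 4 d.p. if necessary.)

x* = 19.9757

MRS = MU_x/MU_y = (y/x)^(1.5). Set equal to p_x/p_y.
Hence y/x = (p_x/p_y)^(1/(1.5)), i.e. raised to the 2/3 power.
Substitute y = (y/x)·x into the budget: x* = I/(p_x + p_y·(y/x)).
Numerically y/x = 0.404374, so x* = 185/(3.6 + 14·0.404374) = 19.9757.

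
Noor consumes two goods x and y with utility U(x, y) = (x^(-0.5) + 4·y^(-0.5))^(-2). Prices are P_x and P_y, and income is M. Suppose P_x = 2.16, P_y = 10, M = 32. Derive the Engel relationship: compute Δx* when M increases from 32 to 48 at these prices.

Numerically y/x = 0.907143, so x* = 32/(2.16 + 10·0.907143) = 2.8491.
At M' = 48: x* = 4.2737. Change: 4.2737 − 2.8491 = 1.4246.

Δx* = 1.4246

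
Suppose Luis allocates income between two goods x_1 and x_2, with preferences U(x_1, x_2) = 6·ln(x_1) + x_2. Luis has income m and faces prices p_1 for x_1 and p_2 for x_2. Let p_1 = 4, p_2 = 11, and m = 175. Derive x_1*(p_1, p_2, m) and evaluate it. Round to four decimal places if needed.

x_1* = 16.5

Set MRS = p_1/p_2: (6/x_1)/1 = p_1/p_2.
So x_1*(p_1,p_2) = 6·p_2/p_1, independent of income; and x_2* = (m − 6·p_2)/p_2.
At the given prices: x_1* = 6·11/4 = 16.5.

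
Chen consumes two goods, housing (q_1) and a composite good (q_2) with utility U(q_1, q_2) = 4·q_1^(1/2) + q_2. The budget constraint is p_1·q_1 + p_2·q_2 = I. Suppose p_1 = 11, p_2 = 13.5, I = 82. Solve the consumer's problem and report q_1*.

q_1* = 6.0248

MU_q_1 = 2/√q_1, MU_q_2 = 1. Tangency: 2/√q_1 = p_1/p_2.
Solve: √q_1 = 2·p_2/p_1, so q_1*(p_1,p_2) = (2·p_2/p_1)², and q_2* = (I − p_1·q_1*)/p_2.
Plugging in: q_1* = (2·13.5/11)² = 6.0248.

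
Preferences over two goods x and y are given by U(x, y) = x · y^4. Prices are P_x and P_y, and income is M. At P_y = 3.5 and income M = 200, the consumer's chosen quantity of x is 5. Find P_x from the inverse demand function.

The MRS is (1/4)·y/x. Set MRS = P_x/P_y.
So P_y·y = 4·P_x·x; combined with the budget, a share 0.2 of income goes to x.
Demand: x*(P_x,P_y,M) = 0.2·M/P_x and y* = 0.8·M/P_y.
Set x* = 5 in the demand function and solve for P_x: P_x = 8.

P_x = 8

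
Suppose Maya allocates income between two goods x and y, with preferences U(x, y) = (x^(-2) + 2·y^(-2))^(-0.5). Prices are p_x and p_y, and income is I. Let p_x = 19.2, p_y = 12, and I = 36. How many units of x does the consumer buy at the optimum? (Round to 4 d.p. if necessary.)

MU_x ∝ x^(-3), MU_y ∝ 2·y^(-3), so MRS = (1/2)·(y/x)^(3) = p_x/p_y.
Solve for the ratio: y/x = [2·p_x/p_y]^(1/3).
Substitute y = (y/x)·x into the budget: x* = I/(p_x + p_y·(y/x)).
Numerically y/x = 1.473613, so x* = 36/(19.2 + 12·1.473613) = 0.9761.

x* = 0.9761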